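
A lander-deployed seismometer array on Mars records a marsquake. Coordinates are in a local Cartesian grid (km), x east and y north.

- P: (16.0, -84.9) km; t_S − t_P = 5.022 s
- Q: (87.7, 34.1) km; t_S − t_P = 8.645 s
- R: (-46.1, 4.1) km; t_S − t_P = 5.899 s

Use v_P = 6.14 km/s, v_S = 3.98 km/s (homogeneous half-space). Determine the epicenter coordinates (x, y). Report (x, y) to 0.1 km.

x ≈ 12.3 km, y ≈ -28.2 km

Distance from S−P lag: d = Δt · v_P v_S / (v_P − v_S) = Δt · (6.14·3.98)/(6.14−3.98) ≈ 11.3135·Δt.
So d_P = 56.82, d_Q = 97.81, d_R = 66.74 km.
Circle about each station: (x − 16.0)² + (y + 84.9)² = 56.82²; (x − 87.7)² + (y − 34.1)² = 97.81²; (x + 46.1)² + (y − 4.1)² = 66.74².
Subtracting the P equation from the Q and R equations removes the quadratic terms:
143.4 x + 238.0 y = -4948.19
-124.2 x + 178.0 y = -6547.71
Solving the 2×2 system: x ≈ 12.3, y ≈ -28.2 km.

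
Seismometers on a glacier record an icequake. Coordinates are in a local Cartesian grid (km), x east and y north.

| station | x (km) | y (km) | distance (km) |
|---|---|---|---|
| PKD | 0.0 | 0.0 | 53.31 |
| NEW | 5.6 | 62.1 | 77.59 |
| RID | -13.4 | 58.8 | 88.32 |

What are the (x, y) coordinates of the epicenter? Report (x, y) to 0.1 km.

Circle about each station: x² + y² = 53.31²; (x − 5.6)² + (y − 62.1)² = 77.59²; (x + 13.4)² + (y − 58.8)² = 88.32².
Subtracting pairs of circle equations eliminates x²+y² and gives linear equations (the radical axes):
11.2 x + 124.2 y = 709.52
-26.8 x + 117.6 y = -1321.47
Solving the 2×2 system: x ≈ 53.3, y ≈ 0.9 km.
Check against PKD (with the unrounded x, y): √(x²+y²) = 53.30 ≈ 53.31 km. ✓

(53.3, 0.9)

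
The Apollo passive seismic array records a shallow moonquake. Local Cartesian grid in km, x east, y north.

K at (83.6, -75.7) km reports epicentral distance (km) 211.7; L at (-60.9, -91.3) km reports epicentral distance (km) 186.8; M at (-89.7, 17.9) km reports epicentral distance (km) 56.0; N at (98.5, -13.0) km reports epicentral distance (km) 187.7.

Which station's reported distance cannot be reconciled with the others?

Solve using three stations at a time. Using K, M, N (subtract circle equations pairwise → linear system) gives (x, y) ≈ (-69.7, 70.3).
Distances from that point to each station vs reported:
  K: calculated 211.7 vs reported 211.7 → residual 0.0 km
  L: calculated 161.8 vs reported 186.8 → residual 25.0 km
  M: calculated 56.1 vs reported 56.0 → residual 0.1 km
  N: calculated 187.7 vs reported 187.7 → residual 0.0 km
K, M, N are mutually consistent (residuals ≈ 0); L is off by 25.0 km.

L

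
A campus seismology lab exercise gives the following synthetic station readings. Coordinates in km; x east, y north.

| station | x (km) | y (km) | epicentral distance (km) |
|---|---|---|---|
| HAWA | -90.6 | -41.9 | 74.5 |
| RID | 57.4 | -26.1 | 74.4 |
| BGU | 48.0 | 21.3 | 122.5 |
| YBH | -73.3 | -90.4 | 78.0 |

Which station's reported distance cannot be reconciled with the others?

BGU

Solve using three stations at a time. Using HAWA, RID, YBH (subtract circle equations pairwise → linear system) gives (x, y) ≈ (-16.2, -37.2).
Distances from that point to each station vs reported:
  HAWA: calculated 74.5 vs reported 74.5 → residual 0.0 km
  RID: calculated 74.4 vs reported 74.4 → residual 0.0 km
  BGU: calculated 86.9 vs reported 122.5 → residual 35.6 km
  YBH: calculated 78.0 vs reported 78.0 → residual 0.0 km
HAWA, RID, YBH are mutually consistent (residuals ≈ 0); BGU is off by 35.6 km.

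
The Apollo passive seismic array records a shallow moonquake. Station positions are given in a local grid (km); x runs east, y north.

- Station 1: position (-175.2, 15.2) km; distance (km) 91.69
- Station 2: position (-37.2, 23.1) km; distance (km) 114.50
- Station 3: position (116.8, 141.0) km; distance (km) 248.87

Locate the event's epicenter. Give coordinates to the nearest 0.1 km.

(-127.5, 93.5)

Circle about each station: (x + 175.2)² + (y − 15.2)² = 91.69²; (x + 37.2)² + (y − 23.1)² = 114.50²; (x − 116.8)² + (y − 141.0)² = 248.87².
Subtracting the Station 1 equation from the Station 2 and Station 3 equations removes the quadratic terms:
276.0 x + 15.8 y = -33711.82
584.0 x + 251.6 y = -50932.06
Solving the 2×2 system: x ≈ -127.5, y ≈ 93.5 km.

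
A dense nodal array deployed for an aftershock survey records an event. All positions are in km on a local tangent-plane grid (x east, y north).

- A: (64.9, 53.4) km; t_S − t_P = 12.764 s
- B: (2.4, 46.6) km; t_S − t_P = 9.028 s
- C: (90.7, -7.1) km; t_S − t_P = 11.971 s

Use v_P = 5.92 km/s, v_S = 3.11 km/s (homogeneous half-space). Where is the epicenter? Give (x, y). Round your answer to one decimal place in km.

(12.4, -11.7)

Distance from S−P lag: d = Δt · v_P v_S / (v_P − v_S) = Δt · (5.92·3.11)/(5.92−3.11) ≈ 6.5520·Δt.
So d_A = 83.63, d_B = 59.15, d_C = 78.43 km.
Circle about each station: (x − 64.9)² + (y − 53.4)² = 83.63²; (x − 2.4)² + (y − 46.6)² = 59.15²; (x − 90.7)² + (y + 7.1)² = 78.43².
Subtracting the A equation from the B and C equations removes the quadratic terms:
-125.0 x − 13.6 y = -1391.00
51.6 x − 121.0 y = 2056.04
Solving the 2×2 system: x ≈ 12.4, y ≈ -11.7 km.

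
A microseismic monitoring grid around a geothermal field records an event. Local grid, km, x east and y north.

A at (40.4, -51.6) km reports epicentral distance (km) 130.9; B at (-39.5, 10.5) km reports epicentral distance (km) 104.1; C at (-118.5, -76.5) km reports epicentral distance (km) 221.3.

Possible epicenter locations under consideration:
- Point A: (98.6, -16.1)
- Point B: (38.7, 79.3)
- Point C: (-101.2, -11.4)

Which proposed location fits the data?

For each candidate, compare |candidate − station| to the reported distance:
Point A: residuals A 62.7, B 36.5, C 4.0 → max 62.7 km
Point B: residuals A 0.0, B 0.1, C 0.0 → max 0.1 km
Point C: residuals A 16.3, B 38.6, C 153.9 → max 153.9 km
Only Point B has all residuals ≈ 0.

Point B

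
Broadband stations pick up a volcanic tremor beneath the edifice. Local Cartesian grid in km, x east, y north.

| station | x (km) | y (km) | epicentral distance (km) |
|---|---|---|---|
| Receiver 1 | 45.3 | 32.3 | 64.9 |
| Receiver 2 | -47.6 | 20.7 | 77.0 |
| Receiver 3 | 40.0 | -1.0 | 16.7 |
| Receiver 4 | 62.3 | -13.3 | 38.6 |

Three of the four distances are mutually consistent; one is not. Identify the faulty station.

Solve using three stations at a time. Using Receiver 2, Receiver 3, Receiver 4 (subtract circle equations pairwise → linear system) gives (x, y) ≈ (24.4, -6.4).
Distances from that point to each station vs reported:
  Receiver 1: calculated 43.9 vs reported 64.9 → residual 21.0 km
  Receiver 2: calculated 76.9 vs reported 77.0 → residual 0.1 km
  Receiver 3: calculated 16.5 vs reported 16.7 → residual 0.2 km
  Receiver 4: calculated 38.5 vs reported 38.6 → residual 0.1 km
Receiver 2, Receiver 3, Receiver 4 are mutually consistent (residuals ≈ 0); Receiver 1 is off by 21.0 km.

Receiver 1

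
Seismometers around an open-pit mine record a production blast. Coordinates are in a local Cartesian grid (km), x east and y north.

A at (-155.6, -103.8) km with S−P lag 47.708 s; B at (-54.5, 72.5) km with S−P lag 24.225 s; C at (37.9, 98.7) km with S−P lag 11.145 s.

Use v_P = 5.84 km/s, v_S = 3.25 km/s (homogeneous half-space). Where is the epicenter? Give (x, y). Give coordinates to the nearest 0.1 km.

Distance from S−P lag: d = Δt · v_P v_S / (v_P − v_S) = Δt · (5.84·3.25)/(5.84−3.25) ≈ 7.3282·Δt.
So d_A = 349.61, d_B = 177.53, d_C = 81.67 km.
Circle about each station: (x + 155.6)² + (y + 103.8)² = 349.61²; (x + 54.5)² + (y − 72.5)² = 177.53²; (x − 37.9)² + (y − 98.7)² = 81.67².
Subtracting the A equation from the B and C equations removes the quadratic terms:
202.2 x + 352.6 y = 63950.95
387.0 x + 405.0 y = 91749.46
Solving the 2×2 system: x ≈ 118.2, y ≈ 113.6 km.

(118.2, 113.6)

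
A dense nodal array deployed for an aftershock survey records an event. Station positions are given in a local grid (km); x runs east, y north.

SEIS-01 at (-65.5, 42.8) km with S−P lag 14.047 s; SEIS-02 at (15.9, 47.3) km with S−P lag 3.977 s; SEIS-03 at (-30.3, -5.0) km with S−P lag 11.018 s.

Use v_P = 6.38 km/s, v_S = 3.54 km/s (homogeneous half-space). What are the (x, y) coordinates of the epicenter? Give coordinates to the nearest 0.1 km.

46.1 km east, 37.9 km north

Distance from S−P lag: d = Δt · v_P v_S / (v_P − v_S) = Δt · (6.38·3.54)/(6.38−3.54) ≈ 7.9525·Δt.
So d_SEIS-01 = 111.71, d_SEIS-02 = 31.63, d_SEIS-03 = 87.62 km.
Circle about each station: (x + 65.5)² + (y − 42.8)² = 111.71²; (x − 15.9)² + (y − 47.3)² = 31.63²; (x + 30.3)² + (y + 5.0)² = 87.62².
Subtracting the SEIS-01 equation from the SEIS-02 and SEIS-03 equations removes the quadratic terms:
162.8 x + 9.0 y = 7846.68
70.4 x − 95.6 y = -377.14
Solving the 2×2 system: x ≈ 46.1, y ≈ 37.9 km.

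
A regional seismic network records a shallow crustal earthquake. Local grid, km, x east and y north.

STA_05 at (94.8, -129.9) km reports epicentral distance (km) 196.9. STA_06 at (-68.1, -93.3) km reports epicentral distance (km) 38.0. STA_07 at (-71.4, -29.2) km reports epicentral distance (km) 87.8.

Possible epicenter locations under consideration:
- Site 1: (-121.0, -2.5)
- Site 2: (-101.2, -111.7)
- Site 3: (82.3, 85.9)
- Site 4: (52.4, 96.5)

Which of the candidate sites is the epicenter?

For each candidate, compare |candidate − station| to the reported distance:
Site 1: residuals STA_05 53.7, STA_06 67.1, STA_07 31.5 → max 67.1 km
Site 2: residuals STA_05 0.1, STA_06 0.1, STA_07 0.1 → max 0.1 km
Site 3: residuals STA_05 19.3, STA_06 196.0, STA_07 104.2 → max 196.0 km
Site 4: residuals STA_05 33.4, STA_06 186.8, STA_07 88.6 → max 186.8 km
Only Site 2 has all residuals ≈ 0.

Site 2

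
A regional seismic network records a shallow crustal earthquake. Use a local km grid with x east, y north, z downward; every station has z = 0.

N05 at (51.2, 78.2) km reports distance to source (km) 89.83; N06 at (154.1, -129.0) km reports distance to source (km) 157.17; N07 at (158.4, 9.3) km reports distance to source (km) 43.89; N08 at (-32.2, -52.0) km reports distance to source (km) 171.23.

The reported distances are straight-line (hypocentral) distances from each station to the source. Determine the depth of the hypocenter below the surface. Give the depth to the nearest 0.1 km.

z ≈ 16.9 km

Each station gives a sphere (x−x_i)² + (y−y_i)² + z² = d_i² (stations at z=0).
Subtracting the N05 sphere from N06 and N07: z² cancels, leaving linear equations in x and y:
205.8 x − 414.4 y = 15018.15
214.4 x − 137.8 y = 22583.47
Solving: x ≈ 120.504, y ≈ 23.604 km (keep extra digits for the depth step; rounded: 120.5, 23.6).
Then from the N05 sphere: z² = 89.83² − (x − 51.2)² − (y − 78.2)² with x = 120.504, y = 23.604, so z ≈ 16.902 ≈ 16.9 km.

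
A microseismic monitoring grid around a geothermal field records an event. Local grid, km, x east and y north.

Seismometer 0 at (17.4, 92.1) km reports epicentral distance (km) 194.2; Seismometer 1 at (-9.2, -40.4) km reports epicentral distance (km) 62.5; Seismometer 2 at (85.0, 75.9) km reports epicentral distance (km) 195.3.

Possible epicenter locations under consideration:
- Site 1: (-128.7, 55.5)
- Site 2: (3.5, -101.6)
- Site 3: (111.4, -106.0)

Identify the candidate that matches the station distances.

For each candidate, compare |candidate − station| to the reported distance:
Site 1: residuals Seismometer 0 43.6, Seismometer 1 90.7, Seismometer 2 19.4 → max 90.7 km
Site 2: residuals Seismometer 0 0.0, Seismometer 1 0.0, Seismometer 2 0.0 → max 0.0 km
Site 3: residuals Seismometer 0 25.1, Seismometer 1 74.8, Seismometer 2 11.5 → max 74.8 km
Only Site 2 has all residuals ≈ 0.

Site 2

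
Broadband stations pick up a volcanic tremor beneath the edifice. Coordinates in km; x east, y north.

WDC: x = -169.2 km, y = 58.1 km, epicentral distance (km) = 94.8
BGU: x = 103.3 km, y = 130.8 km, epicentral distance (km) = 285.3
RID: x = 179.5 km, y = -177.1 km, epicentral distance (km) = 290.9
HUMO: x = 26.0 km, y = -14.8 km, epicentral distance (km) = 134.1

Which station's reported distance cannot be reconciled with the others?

WDC

Solve using three stations at a time. Using BGU, RID, HUMO (subtract circle equations pairwise → linear system) gives (x, y) ≈ (-93.2, -76.0).
Distances from that point to each station vs reported:
  WDC: calculated 154.1 vs reported 94.8 → residual 59.3 km
  BGU: calculated 285.2 vs reported 285.3 → residual 0.1 km
  RID: calculated 290.8 vs reported 290.9 → residual 0.1 km
  HUMO: calculated 134.0 vs reported 134.1 → residual 0.1 km
BGU, RID, HUMO are mutually consistent (residuals ≈ 0); WDC is off by 59.3 km.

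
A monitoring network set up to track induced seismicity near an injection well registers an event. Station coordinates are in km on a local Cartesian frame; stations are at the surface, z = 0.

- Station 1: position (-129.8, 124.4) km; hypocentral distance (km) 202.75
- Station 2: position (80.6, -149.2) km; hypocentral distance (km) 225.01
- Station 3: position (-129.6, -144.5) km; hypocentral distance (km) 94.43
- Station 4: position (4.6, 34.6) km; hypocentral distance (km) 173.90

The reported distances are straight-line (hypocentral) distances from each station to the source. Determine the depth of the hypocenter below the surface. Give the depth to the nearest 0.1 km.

z ≈ 57.4 km

Each station gives a sphere (x−x_i)² + (y−y_i)² + z² = d_i² (stations at z=0).
Subtracting the Station 1 sphere from Station 2 and Station 3: z² cancels, leaving linear equations in x and y:
420.8 x − 547.2 y = -13088.34
0.4 x − 537.8 y = 37543.55
Solving: x ≈ -122.000, y ≈ -69.900 km (keep extra digits for the depth step; rounded: -122.0, -69.9).
Then from the Station 1 sphere: z² = 202.75² − (x + 129.8)² − (y − 124.4)² with x = -122.000, y = -69.900, so z ≈ 57.395 ≈ 57.4 km.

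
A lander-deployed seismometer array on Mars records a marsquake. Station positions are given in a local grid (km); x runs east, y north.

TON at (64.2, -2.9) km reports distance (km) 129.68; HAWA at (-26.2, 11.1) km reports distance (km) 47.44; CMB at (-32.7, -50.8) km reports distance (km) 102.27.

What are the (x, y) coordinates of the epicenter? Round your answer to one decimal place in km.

Circle about each station: (x − 64.2)² + (y + 2.9)² = 129.68²; (x + 26.2)² + (y − 11.1)² = 47.44²; (x + 32.7)² + (y + 50.8)² = 102.27².
Subtracting the TON equation from the HAWA and CMB equations removes the quadratic terms:
-180.8 x + 28.0 y = 11245.95
-193.8 x − 95.8 y = 5877.63
Solving the 2×2 system: x ≈ -54.6, y ≈ 49.1 km.
Check against TON (with the unrounded x, y): √((x − 64.2)²+(y + 2.9)²) = 129.68 ≈ 129.68 km. ✓

-54.6 km east, 49.1 km north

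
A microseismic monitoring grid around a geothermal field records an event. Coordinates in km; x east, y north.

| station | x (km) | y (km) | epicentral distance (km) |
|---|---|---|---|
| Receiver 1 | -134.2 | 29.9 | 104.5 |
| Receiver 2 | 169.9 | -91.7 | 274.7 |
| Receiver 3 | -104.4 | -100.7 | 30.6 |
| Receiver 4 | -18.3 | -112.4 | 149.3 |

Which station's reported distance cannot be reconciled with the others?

Receiver 4

Solve using three stations at a time. Using Receiver 1, Receiver 2, Receiver 3 (subtract circle equations pairwise → linear system) gives (x, y) ≈ (-103.9, -70.1).
Distances from that point to each station vs reported:
  Receiver 1: calculated 104.5 vs reported 104.5 → residual 0.0 km
  Receiver 2: calculated 274.7 vs reported 274.7 → residual 0.0 km
  Receiver 3: calculated 30.6 vs reported 30.6 → residual 0.0 km
  Receiver 4: calculated 95.5 vs reported 149.3 → residual 53.8 km
Receiver 1, Receiver 2, Receiver 3 are mutually consistent (residuals ≈ 0); Receiver 4 is off by 53.8 km.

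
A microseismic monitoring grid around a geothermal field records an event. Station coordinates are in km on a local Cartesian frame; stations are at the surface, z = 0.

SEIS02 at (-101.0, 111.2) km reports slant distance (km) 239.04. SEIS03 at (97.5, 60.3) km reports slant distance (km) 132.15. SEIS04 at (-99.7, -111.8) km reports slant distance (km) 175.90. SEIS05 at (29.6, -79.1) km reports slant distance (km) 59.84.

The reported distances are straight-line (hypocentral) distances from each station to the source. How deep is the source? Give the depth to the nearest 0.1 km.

Each station gives a sphere (x−x_i)² + (y−y_i)² + z² = d_i² (stations at z=0).
Subtracting the SEIS02 sphere from SEIS03 and SEIS04: z² cancels, leaving linear equations in x and y:
397.0 x − 101.8 y = 30252.40
2.6 x − 446.0 y = 26072.20
Solving: x ≈ 61.304, y ≈ -58.100 km (keep extra digits for the depth step; rounded: 61.3, -58.1).
Then from the SEIS02 sphere: z² = 239.04² − (x + 101.0)² − (y − 111.2)² with x = 61.304, y = -58.100, so z ≈ 46.207 ≈ 46.2 km.

depth ≈ 46.2 km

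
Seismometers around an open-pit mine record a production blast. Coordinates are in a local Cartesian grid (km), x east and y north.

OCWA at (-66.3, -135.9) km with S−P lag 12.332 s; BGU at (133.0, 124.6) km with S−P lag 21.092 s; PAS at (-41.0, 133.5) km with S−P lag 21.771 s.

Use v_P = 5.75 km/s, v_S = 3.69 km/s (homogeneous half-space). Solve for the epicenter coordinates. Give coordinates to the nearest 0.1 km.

(44.5, -73.8)

Distance from S−P lag: d = Δt · v_P v_S / (v_P − v_S) = Δt · (5.75·3.69)/(5.75−3.69) ≈ 10.2998·Δt.
So d_OCWA = 127.02, d_BGU = 217.24, d_PAS = 224.24 km.
Circle about each station: (x + 66.3)² + (y + 135.9)² = 127.02²; (x − 133.0)² + (y − 124.6)² = 217.24²; (x + 41.0)² + (y − 133.5)² = 224.24².
Subtracting pairs of circle equations eliminates x²+y² and gives linear equations (the radical axes):
398.6 x + 521.0 y = -20709.48
50.6 x + 538.8 y = -37510.75
Solving the 2×2 system: x ≈ 44.5, y ≈ -73.8 km.
Check against OCWA (with the unrounded x, y): √((x + 66.3)²+(y + 135.9)²) = 127.02 ≈ 127.02 km. ✓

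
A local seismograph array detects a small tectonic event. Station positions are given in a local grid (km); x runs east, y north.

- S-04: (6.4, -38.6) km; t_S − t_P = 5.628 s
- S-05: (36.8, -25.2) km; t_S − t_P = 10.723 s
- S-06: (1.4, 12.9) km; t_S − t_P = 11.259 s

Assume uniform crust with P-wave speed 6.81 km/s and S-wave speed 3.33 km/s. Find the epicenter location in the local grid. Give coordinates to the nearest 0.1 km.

Distance from S−P lag: d = Δt · v_P v_S / (v_P − v_S) = Δt · (6.81·3.33)/(6.81−3.33) ≈ 6.5165·Δt.
So d_S-04 = 36.67, d_S-05 = 69.88, d_S-06 = 73.37 km.
Circle about each station: (x − 6.4)² + (y + 38.6)² = 36.67²; (x − 36.8)² + (y + 25.2)² = 69.88²; (x − 1.4)² + (y − 12.9)² = 73.37².
Subtracting the S-04 equation from the S-05 and S-06 equations removes the quadratic terms:
60.8 x + 26.8 y = -3080.17
-10.0 x + 103.0 y = -5401.02
Solving the 2×2 system: x ≈ -26.4, y ≈ -55.0 km.

(-26.4, -55.0)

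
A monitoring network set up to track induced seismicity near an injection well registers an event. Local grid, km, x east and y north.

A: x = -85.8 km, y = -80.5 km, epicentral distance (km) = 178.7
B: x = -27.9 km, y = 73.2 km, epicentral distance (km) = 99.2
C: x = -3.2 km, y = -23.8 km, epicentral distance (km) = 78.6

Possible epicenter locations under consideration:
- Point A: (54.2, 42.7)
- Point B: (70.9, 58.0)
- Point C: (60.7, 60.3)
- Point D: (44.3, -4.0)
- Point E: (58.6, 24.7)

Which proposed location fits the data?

Point E

For each candidate, compare |candidate − station| to the reported distance:
Point A: residuals A 7.8, B 11.6, C 9.2 → max 11.6 km
Point B: residuals A 30.4, B 0.8, C 31.8 → max 31.8 km
Point C: residuals A 24.5, B 9.7, C 27.0 → max 27.0 km
Point D: residuals A 27.8, B 6.5, C 27.1 → max 27.8 km
Point E: residuals A 0.0, B 0.0, C 0.0 → max 0.0 km
Only Point E has all residuals ≈ 0.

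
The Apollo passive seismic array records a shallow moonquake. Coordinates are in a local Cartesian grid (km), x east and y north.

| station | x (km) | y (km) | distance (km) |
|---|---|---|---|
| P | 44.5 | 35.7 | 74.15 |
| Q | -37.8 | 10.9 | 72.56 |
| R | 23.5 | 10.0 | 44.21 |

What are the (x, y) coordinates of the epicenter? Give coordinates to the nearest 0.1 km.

x ≈ 19.2 km, y ≈ -34.0 km

Circle about each station: (x − 44.5)² + (y − 35.7)² = 74.15²; (x + 37.8)² + (y − 10.9)² = 72.56²; (x − 23.5)² + (y − 10.0)² = 44.21².
Subtracting the P equation from the Q and R equations removes the quadratic terms:
-164.6 x − 49.6 y = -1473.82
-42.0 x − 51.4 y = 941.21
Solving the 2×2 system: x ≈ 19.2, y ≈ -34.0 km.
Check against P (with the unrounded x, y): √((x − 44.5)²+(y − 35.7)²) = 74.15 ≈ 74.15 km. ✓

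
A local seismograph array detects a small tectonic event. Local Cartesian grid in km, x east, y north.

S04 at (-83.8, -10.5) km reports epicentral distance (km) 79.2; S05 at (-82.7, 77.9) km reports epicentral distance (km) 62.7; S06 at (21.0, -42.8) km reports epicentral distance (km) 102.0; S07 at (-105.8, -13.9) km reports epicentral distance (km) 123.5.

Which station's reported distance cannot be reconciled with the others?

Solve using three stations at a time. Using S04, S05, S06 (subtract circle equations pairwise → linear system) gives (x, y) ≈ (-28.6, 46.3).
Distances from that point to each station vs reported:
  S04: calculated 79.2 vs reported 79.2 → residual 0.0 km
  S05: calculated 62.6 vs reported 62.7 → residual 0.1 km
  S06: calculated 102.0 vs reported 102.0 → residual 0.0 km
  S07: calculated 97.8 vs reported 123.5 → residual 25.7 km
S04, S05, S06 are mutually consistent (residuals ≈ 0); S07 is off by 25.7 km.

S07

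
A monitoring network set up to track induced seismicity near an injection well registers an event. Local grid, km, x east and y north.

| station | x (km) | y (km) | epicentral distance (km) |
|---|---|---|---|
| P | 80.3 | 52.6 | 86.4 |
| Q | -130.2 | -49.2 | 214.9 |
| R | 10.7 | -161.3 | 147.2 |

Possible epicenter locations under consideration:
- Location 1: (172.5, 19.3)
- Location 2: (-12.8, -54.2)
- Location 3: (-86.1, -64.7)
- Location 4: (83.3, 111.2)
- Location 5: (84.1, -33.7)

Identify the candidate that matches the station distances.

Location 5

For each candidate, compare |candidate − station| to the reported distance:
Location 1: residuals P 11.6, Q 95.5, R 95.3 → max 95.5 km
Location 2: residuals P 55.3, Q 97.4, R 37.6 → max 97.4 km
Location 3: residuals P 117.2, Q 168.2, R 10.4 → max 168.2 km
Location 4: residuals P 27.7, Q 52.1, R 134.8 → max 134.8 km
Location 5: residuals P 0.0, Q 0.0, R 0.0 → max 0.0 km
Only Location 5 has all residuals ≈ 0.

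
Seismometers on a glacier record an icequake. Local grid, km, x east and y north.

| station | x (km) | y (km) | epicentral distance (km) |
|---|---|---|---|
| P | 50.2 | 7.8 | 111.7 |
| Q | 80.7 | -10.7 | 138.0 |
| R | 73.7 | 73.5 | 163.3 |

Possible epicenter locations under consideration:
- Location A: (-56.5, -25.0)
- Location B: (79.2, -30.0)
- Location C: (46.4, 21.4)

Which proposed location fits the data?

Location A

For each candidate, compare |candidate − station| to the reported distance:
Location A: residuals P 0.1, Q 0.1, R 0.0 → max 0.1 km
Location B: residuals P 64.1, Q 118.6, R 59.7 → max 118.6 km
Location C: residuals P 97.6, Q 91.0, R 104.5 → max 104.5 km
Only Location A has all residuals ≈ 0.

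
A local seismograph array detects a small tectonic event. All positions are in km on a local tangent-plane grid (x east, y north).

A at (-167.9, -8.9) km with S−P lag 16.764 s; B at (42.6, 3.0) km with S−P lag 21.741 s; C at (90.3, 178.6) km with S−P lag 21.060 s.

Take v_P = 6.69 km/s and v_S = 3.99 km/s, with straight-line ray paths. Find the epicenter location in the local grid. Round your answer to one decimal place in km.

Distance from S−P lag: d = Δt · v_P v_S / (v_P − v_S) = Δt · (6.69·3.99)/(6.69−3.99) ≈ 9.8863·Δt.
So d_A = 165.73, d_B = 214.94, d_C = 208.21 km.
Circle about each station: (x + 167.9)² + (y + 8.9)² = 165.73²; (x − 42.6)² + (y − 3.0)² = 214.94²; (x − 90.3)² + (y − 178.6)² = 208.21².
Subtracting the A equation from the B and C equations removes the quadratic terms:
421.0 x + 23.8 y = -45178.63
516.4 x + 375.0 y = -4102.54
Solving the 2×2 system: x ≈ -115.7, y ≈ 148.4 km.
Check against A (with the unrounded x, y): √((x + 167.9)²+(y + 8.9)²) = 165.72 ≈ 165.73 km. ✓

-115.7 km east, 148.4 km north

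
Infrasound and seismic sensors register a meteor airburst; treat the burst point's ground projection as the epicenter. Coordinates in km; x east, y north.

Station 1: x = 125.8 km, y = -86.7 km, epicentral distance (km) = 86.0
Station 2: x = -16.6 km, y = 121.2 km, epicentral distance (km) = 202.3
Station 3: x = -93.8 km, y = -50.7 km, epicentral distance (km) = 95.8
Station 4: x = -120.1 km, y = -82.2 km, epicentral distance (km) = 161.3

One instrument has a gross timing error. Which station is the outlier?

Solve using three stations at a time. Using Station 1, Station 2, Station 4 (subtract circle equations pairwise → linear system) gives (x, y) ≈ (40.9, -72.8).
Distances from that point to each station vs reported:
  Station 1: calculated 86.0 vs reported 86.0 → residual 0.0 km
  Station 2: calculated 202.3 vs reported 202.3 → residual 0.0 km
  Station 3: calculated 136.5 vs reported 95.8 → residual 40.7 km
  Station 4: calculated 161.3 vs reported 161.3 → residual 0.0 km
Station 1, Station 2, Station 4 are mutually consistent (residuals ≈ 0); Station 3 is off by 40.7 km.

Station 3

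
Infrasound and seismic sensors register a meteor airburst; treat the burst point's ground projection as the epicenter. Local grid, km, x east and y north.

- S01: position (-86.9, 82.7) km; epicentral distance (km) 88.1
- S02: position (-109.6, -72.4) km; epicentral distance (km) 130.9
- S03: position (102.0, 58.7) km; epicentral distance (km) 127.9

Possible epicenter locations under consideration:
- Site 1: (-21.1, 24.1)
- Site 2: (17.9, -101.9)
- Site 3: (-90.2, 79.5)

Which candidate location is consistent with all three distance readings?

For each candidate, compare |candidate − station| to the reported distance:
Site 1: residuals S01 0.0, S02 0.0, S03 0.0 → max 0.0 km
Site 2: residuals S01 124.2, S02 0.0, S03 53.4 → max 124.2 km
Site 3: residuals S01 83.5, S02 22.2, S03 65.4 → max 83.5 km
Only Site 1 has all residuals ≈ 0.

Site 1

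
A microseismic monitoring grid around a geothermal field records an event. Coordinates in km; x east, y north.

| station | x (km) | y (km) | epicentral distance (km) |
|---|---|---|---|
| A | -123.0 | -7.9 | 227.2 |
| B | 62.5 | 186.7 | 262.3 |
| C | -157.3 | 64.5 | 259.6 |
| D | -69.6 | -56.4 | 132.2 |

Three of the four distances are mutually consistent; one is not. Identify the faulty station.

A

Solve using three stations at a time. Using B, C, D (subtract circle equations pairwise → linear system) gives (x, y) ≈ (61.3, -75.6).
Distances from that point to each station vs reported:
  A: calculated 196.3 vs reported 227.2 → residual 30.9 km
  B: calculated 262.3 vs reported 262.3 → residual 0.0 km
  C: calculated 259.6 vs reported 259.6 → residual 0.0 km
  D: calculated 132.3 vs reported 132.2 → residual 0.1 km
B, C, D are mutually consistent (residuals ≈ 0); A is off by 30.9 km.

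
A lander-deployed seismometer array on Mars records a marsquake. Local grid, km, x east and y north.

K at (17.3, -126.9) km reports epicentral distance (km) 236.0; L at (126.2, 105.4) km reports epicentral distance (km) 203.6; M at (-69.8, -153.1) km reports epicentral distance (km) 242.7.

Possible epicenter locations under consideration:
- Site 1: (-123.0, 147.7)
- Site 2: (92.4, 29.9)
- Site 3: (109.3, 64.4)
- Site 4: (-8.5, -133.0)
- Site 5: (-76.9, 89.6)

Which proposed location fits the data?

For each candidate, compare |candidate − station| to the reported distance:
Site 1: residuals K 72.4, L 49.2, M 62.8 → max 72.4 km
Site 2: residuals K 62.1, L 120.9, M 1.8 → max 120.9 km
Site 3: residuals K 23.7, L 159.3, M 39.0 → max 159.3 km
Site 4: residuals K 209.5, L 70.2, M 178.2 → max 209.5 km
Site 5: residuals K 0.1, L 0.1, M 0.1 → max 0.1 km
Only Site 5 has all residuals ≈ 0.

Site 5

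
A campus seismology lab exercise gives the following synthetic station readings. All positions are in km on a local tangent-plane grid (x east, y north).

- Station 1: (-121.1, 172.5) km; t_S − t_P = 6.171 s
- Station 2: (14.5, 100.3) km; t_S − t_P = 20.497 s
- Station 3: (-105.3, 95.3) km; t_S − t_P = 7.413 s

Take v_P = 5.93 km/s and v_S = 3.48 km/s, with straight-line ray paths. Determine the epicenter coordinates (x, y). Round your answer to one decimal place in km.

Distance from S−P lag: d = Δt · v_P v_S / (v_P − v_S) = Δt · (5.93·3.48)/(5.93−3.48) ≈ 8.4230·Δt.
So d_Station 1 = 51.98, d_Station 2 = 172.65, d_Station 3 = 62.44 km.
Circle about each station: (x + 121.1)² + (y − 172.5)² = 51.98²; (x − 14.5)² + (y − 100.3)² = 172.65²; (x + 105.3)² + (y − 95.3)² = 62.44².
Subtracting the Station 1 equation from the Station 2 and Station 3 equations removes the quadratic terms:
271.2 x − 144.4 y = -61257.22
31.6 x − 154.4 y = -25448.11
Solving the 2×2 system: x ≈ -155.0, y ≈ 133.1 km.
Check against Station 1 (with the unrounded x, y): √((x + 121.1)²+(y − 172.5)²) = 51.99 ≈ 51.98 km. ✓

-155.0 km east, 133.1 km north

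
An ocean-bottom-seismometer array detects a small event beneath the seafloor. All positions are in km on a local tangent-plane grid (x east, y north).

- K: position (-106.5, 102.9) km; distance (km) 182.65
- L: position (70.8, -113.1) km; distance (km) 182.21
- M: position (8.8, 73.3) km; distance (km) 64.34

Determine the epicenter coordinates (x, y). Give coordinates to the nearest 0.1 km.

73.0 km east, 69.1 km north

Circle about each station: (x + 106.5)² + (y − 102.9)² = 182.65²; (x − 70.8)² + (y + 113.1)² = 182.21²; (x − 8.8)² + (y − 73.3)² = 64.34².
Subtracting the K equation from the L and M equations removes the quadratic terms:
354.6 x − 432.0 y = -3965.87
230.6 x − 59.2 y = 12741.06
Solving the 2×2 system: x ≈ 73.0, y ≈ 69.1 km.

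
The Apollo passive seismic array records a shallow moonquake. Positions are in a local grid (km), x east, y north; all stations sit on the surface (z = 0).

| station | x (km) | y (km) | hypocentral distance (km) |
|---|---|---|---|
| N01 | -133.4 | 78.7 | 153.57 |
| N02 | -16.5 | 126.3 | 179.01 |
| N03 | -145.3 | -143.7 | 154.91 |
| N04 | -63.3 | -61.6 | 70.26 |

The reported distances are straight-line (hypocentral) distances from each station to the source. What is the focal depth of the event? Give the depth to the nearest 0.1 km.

Each station gives a sphere (x−x_i)² + (y−y_i)² + z² = d_i² (stations at z=0).
Subtracting the N01 sphere from N02 and N03: z² cancels, leaving linear equations in x and y:
233.8 x + 95.2 y = -16226.15
-23.8 x − 444.8 y = 17359.17
Solving: x ≈ -54.702, y ≈ -36.100 km (keep extra digits for the depth step; rounded: -54.7, -36.1).
Then from the N01 sphere: z² = 153.57² − (x + 133.4)² − (y − 78.7)² with x = -54.702, y = -36.100, so z ≈ 64.895 ≈ 64.9 km.
Check against N04 (with the unrounded solution): distance 70.25 ≈ 70.26 km. ✓

z ≈ 64.9 km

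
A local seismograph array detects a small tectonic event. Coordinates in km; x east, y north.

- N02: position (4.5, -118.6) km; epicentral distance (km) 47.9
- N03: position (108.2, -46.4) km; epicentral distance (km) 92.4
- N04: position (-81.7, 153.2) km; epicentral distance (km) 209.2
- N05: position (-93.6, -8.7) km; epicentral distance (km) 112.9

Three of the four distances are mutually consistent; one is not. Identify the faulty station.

N02

Solve using three stations at a time. Using N03, N04, N05 (subtract circle equations pairwise → linear system) gives (x, y) ≈ (17.0, -31.2).
Distances from that point to each station vs reported:
  N02: calculated 88.3 vs reported 47.9 → residual 40.4 km
  N03: calculated 92.4 vs reported 92.4 → residual 0.0 km
  N04: calculated 209.2 vs reported 209.2 → residual 0.0 km
  N05: calculated 112.9 vs reported 112.9 → residual 0.0 km
N03, N04, N05 are mutually consistent (residuals ≈ 0); N02 is off by 40.4 km.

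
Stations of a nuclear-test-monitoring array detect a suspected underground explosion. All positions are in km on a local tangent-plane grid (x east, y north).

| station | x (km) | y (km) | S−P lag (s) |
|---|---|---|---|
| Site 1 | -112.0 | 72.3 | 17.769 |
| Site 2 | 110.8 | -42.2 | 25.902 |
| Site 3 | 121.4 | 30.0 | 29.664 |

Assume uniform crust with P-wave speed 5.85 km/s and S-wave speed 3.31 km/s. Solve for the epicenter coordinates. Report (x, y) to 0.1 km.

(-85.8, -60.6)

Distance from S−P lag: d = Δt · v_P v_S / (v_P − v_S) = Δt · (5.85·3.31)/(5.85−3.31) ≈ 7.6234·Δt.
So d_Site 1 = 135.46, d_Site 2 = 197.46, d_Site 3 = 226.14 km.
Circle about each station: (x + 112.0)² + (y − 72.3)² = 135.46²; (x − 110.8)² + (y + 42.2)² = 197.46²; (x − 121.4)² + (y − 30.0)² = 226.14².
Subtracting the Site 1 equation from the Site 2 and Site 3 equations removes the quadratic terms:
445.6 x − 229.0 y = -24354.85
466.8 x − 84.6 y = -34923.22
Solving the 2×2 system: x ≈ -85.8, y ≈ -60.6 km.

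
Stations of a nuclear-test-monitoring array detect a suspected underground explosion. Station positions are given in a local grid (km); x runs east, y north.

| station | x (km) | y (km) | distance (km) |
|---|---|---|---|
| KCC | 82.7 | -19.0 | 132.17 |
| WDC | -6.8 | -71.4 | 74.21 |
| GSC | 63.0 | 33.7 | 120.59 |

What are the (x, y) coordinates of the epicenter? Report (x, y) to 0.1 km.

Circle about each station: (x − 82.7)² + (y + 19.0)² = 132.17²; (x + 6.8)² + (y + 71.4)² = 74.21²; (x − 63.0)² + (y − 33.7)² = 120.59².
Subtracting pairs of circle equations eliminates x²+y² and gives linear equations (the radical axes):
-179.0 x − 104.8 y = 9905.69
-39.4 x + 105.4 y = 831.36
Solving the 2×2 system: x ≈ -49.2, y ≈ -10.5 km.

x ≈ -49.2 km, y ≈ -10.5 km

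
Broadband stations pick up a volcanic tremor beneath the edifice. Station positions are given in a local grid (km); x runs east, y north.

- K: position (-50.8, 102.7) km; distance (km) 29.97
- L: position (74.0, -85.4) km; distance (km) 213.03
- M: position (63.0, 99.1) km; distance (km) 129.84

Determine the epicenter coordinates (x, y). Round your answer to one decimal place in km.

Circle about each station: (x + 50.8)² + (y − 102.7)² = 29.97²; (x − 74.0)² + (y + 85.4)² = 213.03²; (x − 63.0)² + (y − 99.1)² = 129.84².
Subtracting the K equation from the L and M equations removes the quadratic terms:
249.6 x − 376.2 y = -44842.35
227.6 x − 7.2 y = -15298.34
Solving the 2×2 system: x ≈ -64.8, y ≈ 76.2 km.

-64.8 km east, 76.2 km north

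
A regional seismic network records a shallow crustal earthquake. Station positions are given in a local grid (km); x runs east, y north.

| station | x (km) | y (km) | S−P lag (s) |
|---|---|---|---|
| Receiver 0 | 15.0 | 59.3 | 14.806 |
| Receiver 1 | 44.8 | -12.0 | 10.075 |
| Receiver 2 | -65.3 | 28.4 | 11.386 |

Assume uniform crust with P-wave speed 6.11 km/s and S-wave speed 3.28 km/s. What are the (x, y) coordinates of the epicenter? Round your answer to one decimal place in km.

Distance from S−P lag: d = Δt · v_P v_S / (v_P − v_S) = Δt · (6.11·3.28)/(6.11−3.28) ≈ 7.0816·Δt.
So d_Receiver 0 = 104.85, d_Receiver 1 = 71.35, d_Receiver 2 = 80.63 km.
Circle about each station: (x − 15.0)² + (y − 59.3)² = 104.85²; (x − 44.8)² + (y + 12.0)² = 71.35²; (x + 65.3)² + (y − 28.4)² = 80.63².
Subtracting pairs of circle equations eliminates x²+y² and gives linear equations (the radical axes):
59.6 x − 142.6 y = 4312.25
-160.6 x − 61.8 y = 5821.49
Solving the 2×2 system: x ≈ -21.2, y ≈ -39.1 km.
Check against Receiver 0 (with the unrounded x, y): √((x − 15.0)²+(y − 59.3)²) = 104.85 ≈ 104.85 km. ✓

(-21.2, -39.1)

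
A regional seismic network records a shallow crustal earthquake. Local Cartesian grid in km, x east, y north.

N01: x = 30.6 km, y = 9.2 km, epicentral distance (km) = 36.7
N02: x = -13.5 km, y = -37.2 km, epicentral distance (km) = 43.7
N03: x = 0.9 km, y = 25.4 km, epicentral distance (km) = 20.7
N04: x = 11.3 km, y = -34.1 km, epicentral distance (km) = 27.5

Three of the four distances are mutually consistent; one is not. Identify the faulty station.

Solve using three stations at a time. Using N01, N02, N03 (subtract circle equations pairwise → linear system) gives (x, y) ≈ (-6.0, 5.9).
Distances from that point to each station vs reported:
  N01: calculated 36.7 vs reported 36.7 → residual 0.0 km
  N02: calculated 43.7 vs reported 43.7 → residual 0.0 km
  N03: calculated 20.7 vs reported 20.7 → residual 0.0 km
  N04: calculated 43.5 vs reported 27.5 → residual 16.0 km
N01, N02, N03 are mutually consistent (residuals ≈ 0); N04 is off by 16.0 km.

N04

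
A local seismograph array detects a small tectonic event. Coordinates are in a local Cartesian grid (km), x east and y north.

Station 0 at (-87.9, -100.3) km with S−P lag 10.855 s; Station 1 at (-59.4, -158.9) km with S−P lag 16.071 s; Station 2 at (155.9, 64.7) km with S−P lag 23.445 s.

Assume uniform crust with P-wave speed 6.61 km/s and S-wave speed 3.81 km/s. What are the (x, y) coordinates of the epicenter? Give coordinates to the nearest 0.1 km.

Distance from S−P lag: d = Δt · v_P v_S / (v_P − v_S) = Δt · (6.61·3.81)/(6.61−3.81) ≈ 8.9943·Δt.
So d_Station 0 = 97.63, d_Station 1 = 144.55, d_Station 2 = 210.87 km.
Circle about each station: (x + 87.9)² + (y + 100.3)² = 97.63²; (x + 59.4)² + (y + 158.9)² = 144.55²; (x − 155.9)² + (y − 64.7)² = 210.87².
Subtracting pairs of circle equations eliminates x²+y² and gives linear equations (the radical axes):
57.0 x − 117.2 y = -372.02
487.6 x + 330.0 y = -24230.14
Solving the 2×2 system: x ≈ -39.0, y ≈ -15.8 km.
Check against Station 0 (with the unrounded x, y): √((x + 87.9)²+(y + 100.3)²) = 97.63 ≈ 97.63 km. ✓

-39.0 km east, -15.8 km north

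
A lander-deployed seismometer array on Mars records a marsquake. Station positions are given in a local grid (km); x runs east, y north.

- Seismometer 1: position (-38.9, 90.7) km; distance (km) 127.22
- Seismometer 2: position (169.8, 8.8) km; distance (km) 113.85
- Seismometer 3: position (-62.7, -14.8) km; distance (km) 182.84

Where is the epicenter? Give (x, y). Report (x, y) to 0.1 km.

Circle about each station: (x + 38.9)² + (y − 90.7)² = 127.22²; (x − 169.8)² + (y − 8.8)² = 113.85²; (x + 62.7)² + (y + 14.8)² = 182.84².
Subtracting pairs of circle equations eliminates x²+y² and gives linear equations (the radical axes):
417.4 x − 163.8 y = 22392.89
-47.6 x − 211.0 y = -22834.91
Solving the 2×2 system: x ≈ 88.3, y ≈ 88.3 km.
Check against Seismometer 1 (with the unrounded x, y): √((x + 38.9)²+(y − 90.7)²) = 127.22 ≈ 127.22 km. ✓

88.3 km east, 88.3 km north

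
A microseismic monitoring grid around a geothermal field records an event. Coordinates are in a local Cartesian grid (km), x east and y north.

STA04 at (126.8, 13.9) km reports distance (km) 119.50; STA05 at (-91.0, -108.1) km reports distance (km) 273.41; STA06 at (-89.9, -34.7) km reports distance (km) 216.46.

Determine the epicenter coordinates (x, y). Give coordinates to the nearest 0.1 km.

(65.2, 116.3)

Circle about each station: (x − 126.8)² + (y − 13.9)² = 119.50²; (x + 91.0)² + (y + 108.1)² = 273.41²; (x + 89.9)² + (y + 34.7)² = 216.46².
Subtracting the STA04 equation from the STA05 and STA06 equations removes the quadratic terms:
-435.6 x − 244.0 y = -56777.62
-433.4 x − 97.2 y = -39560.03
Solving the 2×2 system: x ≈ 65.2, y ≈ 116.3 km.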